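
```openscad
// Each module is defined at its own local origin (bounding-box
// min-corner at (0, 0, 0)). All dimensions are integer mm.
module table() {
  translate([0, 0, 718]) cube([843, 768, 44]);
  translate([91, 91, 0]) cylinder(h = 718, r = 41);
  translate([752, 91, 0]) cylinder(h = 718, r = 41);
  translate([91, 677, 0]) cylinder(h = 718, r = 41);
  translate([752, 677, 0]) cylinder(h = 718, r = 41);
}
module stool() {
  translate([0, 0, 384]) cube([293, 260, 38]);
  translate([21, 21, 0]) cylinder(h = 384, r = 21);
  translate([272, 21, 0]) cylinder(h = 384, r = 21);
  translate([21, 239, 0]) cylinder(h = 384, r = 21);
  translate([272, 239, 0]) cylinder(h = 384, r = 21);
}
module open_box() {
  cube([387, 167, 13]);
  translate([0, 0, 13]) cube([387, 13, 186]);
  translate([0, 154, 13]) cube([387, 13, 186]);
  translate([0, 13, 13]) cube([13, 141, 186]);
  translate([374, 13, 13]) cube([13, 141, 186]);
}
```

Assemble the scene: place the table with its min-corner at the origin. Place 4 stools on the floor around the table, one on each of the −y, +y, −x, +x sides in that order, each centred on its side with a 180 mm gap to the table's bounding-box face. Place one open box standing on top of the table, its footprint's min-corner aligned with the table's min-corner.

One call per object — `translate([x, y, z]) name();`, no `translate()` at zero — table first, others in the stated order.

table();
translate([275, -440, 0]) stool();
translate([275, 948, 0]) stool();
translate([-473, 254, 0]) stool();
translate([1023, 254, 0]) stool();
translate([0, 0, 762]) open_box();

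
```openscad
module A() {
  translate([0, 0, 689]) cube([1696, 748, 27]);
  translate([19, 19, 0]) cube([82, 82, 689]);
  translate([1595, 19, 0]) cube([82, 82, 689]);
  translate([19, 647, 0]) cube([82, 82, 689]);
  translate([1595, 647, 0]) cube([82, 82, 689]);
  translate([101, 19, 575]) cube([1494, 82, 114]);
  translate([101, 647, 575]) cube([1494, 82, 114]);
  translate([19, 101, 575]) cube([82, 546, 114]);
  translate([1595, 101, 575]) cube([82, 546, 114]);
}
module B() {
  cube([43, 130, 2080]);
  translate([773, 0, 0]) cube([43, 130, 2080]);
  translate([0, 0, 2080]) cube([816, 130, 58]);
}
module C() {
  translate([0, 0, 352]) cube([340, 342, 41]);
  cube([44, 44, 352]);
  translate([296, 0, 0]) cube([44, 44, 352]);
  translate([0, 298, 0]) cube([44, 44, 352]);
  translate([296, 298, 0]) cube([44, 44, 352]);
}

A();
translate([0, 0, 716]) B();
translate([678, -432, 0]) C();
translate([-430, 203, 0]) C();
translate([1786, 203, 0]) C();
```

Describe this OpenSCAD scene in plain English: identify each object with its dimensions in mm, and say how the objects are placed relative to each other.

A is a table: top 1696 mm (x) × 748 mm (y), 27 mm thick, upper face at z = 716 mm, on four 82×82 mm square legs, each inset 19 mm from the nearest pair of top edges, running from z = 0 to the bottom of the top. Four apron rails, 82 mm thick and 114 mm tall, run between adjacent legs with their top edges flush with the underside of the top and their outer faces flush with the legs' outer faces.

B is a door frame. The clear opening is 730 mm wide and 2080 mm high. Two 43 mm wide jambs, 130 mm deep, stand either side of the opening from the floor to the top of the opening. A 58 mm thick head sits across the top of both jambs, spanning the full outside width of the frame.

C is a four-legged stool. The seat is a 340×342×41 mm slab whose top surface is at z = 393 mm; four square legs, each 44×44 mm in cross-section, run from the floor (z = 0) to the underside of the seat, each flush with a corner of the seat.

The door frame is on top of the table. Three stools sit around the table at the −y, −x, +x sides.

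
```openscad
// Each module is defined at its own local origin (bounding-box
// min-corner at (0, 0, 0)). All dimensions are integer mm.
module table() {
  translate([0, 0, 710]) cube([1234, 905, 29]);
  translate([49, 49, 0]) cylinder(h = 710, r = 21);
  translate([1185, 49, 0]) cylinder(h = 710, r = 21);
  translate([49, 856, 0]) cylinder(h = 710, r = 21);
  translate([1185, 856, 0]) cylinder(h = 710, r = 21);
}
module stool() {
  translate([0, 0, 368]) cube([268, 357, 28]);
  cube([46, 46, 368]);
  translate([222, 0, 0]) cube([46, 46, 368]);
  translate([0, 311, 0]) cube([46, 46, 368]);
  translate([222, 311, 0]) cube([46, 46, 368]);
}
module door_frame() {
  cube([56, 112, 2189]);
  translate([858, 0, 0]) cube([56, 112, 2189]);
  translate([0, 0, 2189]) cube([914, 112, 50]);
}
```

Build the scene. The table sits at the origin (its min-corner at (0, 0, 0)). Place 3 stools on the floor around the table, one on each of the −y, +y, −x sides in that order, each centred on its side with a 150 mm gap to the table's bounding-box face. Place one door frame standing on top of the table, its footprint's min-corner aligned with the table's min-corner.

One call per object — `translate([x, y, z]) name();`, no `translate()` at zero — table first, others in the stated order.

table();
translate([483, -507, 0]) stool();
translate([483, 1055, 0]) stool();
translate([-418, 274, 0]) stool();
translate([0, 0, 739]) door_frame();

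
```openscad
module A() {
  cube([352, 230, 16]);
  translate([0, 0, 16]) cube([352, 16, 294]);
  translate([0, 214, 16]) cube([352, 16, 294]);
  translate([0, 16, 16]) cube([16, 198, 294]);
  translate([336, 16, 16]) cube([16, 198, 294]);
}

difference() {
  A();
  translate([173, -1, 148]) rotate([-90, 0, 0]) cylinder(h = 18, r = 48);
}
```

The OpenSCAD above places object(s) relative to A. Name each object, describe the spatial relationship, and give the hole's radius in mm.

The subtracted cylinder has r = 48 mm.

A is an open box. The open box has a circular hole through its front wall. The hole's radius is 48 mm.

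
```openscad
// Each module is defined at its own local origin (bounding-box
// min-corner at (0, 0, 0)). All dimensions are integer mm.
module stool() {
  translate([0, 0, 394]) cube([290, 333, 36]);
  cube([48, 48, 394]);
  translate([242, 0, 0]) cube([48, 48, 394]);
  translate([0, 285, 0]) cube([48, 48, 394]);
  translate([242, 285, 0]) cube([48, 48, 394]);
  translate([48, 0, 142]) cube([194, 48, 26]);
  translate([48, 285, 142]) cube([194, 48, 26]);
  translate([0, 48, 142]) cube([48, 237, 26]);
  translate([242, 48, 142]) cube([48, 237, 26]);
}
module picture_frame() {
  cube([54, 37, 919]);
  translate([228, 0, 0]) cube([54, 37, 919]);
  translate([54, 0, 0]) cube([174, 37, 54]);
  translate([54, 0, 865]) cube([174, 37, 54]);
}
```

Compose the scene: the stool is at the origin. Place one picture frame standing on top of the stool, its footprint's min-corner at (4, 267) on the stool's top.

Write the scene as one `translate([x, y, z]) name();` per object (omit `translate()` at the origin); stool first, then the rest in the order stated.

stool();
translate([4, 267, 430]) picture_frame();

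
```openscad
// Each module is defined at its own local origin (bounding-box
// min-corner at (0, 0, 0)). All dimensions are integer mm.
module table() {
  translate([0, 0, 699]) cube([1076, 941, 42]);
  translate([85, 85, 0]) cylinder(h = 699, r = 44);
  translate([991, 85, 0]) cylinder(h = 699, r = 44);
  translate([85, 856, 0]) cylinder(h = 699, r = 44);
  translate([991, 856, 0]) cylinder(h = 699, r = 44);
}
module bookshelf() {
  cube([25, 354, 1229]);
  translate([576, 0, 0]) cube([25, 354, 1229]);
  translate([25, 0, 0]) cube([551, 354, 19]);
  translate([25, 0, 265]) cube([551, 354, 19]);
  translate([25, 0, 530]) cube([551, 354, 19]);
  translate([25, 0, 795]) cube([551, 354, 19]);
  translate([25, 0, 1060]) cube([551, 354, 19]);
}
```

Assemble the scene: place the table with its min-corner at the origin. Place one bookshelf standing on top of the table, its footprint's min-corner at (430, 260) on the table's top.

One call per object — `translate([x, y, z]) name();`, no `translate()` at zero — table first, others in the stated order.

table();
translate([430, 260, 741]) bookshelf();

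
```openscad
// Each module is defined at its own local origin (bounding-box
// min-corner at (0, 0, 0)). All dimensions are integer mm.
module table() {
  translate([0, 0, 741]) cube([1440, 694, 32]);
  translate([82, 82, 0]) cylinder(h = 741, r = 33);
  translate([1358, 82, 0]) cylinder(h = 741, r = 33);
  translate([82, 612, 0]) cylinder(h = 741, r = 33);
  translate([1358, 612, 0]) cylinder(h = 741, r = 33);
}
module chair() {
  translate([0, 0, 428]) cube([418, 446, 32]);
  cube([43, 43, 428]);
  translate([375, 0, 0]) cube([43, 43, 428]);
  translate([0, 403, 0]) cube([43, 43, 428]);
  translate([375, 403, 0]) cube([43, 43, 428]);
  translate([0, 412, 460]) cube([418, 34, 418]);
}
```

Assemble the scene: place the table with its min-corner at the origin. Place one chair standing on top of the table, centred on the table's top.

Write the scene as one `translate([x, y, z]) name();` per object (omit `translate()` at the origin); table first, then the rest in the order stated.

table();
translate([511, 124, 773]) chair();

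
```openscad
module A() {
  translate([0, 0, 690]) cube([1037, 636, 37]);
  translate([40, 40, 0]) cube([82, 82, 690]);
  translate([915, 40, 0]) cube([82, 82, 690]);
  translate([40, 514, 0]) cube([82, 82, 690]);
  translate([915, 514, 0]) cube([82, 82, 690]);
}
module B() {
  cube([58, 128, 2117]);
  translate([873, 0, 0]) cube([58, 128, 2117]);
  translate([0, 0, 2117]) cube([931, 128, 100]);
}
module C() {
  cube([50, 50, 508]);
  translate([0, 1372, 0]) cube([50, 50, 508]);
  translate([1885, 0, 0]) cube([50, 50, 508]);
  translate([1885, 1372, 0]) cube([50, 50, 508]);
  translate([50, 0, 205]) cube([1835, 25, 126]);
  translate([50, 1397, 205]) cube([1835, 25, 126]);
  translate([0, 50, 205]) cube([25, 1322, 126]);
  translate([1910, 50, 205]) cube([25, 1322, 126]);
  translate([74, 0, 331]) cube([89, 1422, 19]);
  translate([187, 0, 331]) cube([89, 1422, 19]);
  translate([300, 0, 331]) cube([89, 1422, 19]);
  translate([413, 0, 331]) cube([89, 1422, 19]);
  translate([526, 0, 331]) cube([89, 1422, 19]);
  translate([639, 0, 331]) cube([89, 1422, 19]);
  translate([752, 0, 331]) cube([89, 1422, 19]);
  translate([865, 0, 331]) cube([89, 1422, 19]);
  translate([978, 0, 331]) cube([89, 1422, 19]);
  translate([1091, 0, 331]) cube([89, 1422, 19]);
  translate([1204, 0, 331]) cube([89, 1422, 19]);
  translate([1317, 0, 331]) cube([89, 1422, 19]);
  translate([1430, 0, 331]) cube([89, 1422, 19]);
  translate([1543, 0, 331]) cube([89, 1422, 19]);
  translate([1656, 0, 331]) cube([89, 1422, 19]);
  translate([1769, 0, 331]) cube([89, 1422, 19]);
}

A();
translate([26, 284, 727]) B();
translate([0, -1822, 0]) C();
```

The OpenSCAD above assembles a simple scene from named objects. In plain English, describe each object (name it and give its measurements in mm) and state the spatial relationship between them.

A is a table: top 1037 mm (x) × 636 mm (y), 37 mm thick, upper face at z = 727 mm, on four 82×82 mm square legs, each inset 40 mm from the nearest pair of top edges, running from z = 0 to the bottom of the top.

B is a rectangular door frame: two vertical jambs of 58×128 mm section, 2117 mm tall, with a clear opening 815 mm wide between their inner faces. A header 100 mm tall and 128 mm deep lies on top of the jambs and spans the full outside width.

C is a bed frame 1935 mm long (x) by 1422 mm wide (y). Four 50×50 mm corner posts, 508 mm tall, at the corners of the footprint. Four rails of 25 mm thickness and 126 mm height run between adjacent posts with their undersides at z = 205 mm, their outer faces flush with the outside of the frame (the two x-running rails run between the posts' inner faces; the two y-running rails run between the posts' inner faces). 16 slats, each 89 mm wide (x) and 19 mm thick, lie across the top of the two x-running rails, running the full 1422 mm width of the frame in y; the slats are evenly spaced along x between the inner faces of the end posts with equal gaps (rounded down to the nearest mm) at the −x end and between each pair — any rounding remainder accumulates at the +x end.

The door frame is on top of the table. The bed frame is on the floor beside the table on its −y side.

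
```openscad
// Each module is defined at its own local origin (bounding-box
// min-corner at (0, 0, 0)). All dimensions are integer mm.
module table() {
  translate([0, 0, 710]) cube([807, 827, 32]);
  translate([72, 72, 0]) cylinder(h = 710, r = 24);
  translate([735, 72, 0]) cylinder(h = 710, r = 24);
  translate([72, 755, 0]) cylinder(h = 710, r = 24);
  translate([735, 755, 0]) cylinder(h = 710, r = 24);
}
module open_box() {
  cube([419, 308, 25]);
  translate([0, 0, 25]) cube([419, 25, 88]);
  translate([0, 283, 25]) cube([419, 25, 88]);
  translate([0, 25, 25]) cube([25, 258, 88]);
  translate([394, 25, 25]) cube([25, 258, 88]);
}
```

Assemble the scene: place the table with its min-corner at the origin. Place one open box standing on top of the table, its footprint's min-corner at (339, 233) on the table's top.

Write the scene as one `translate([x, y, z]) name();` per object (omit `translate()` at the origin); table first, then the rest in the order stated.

table();
translate([339, 233, 742]) open_box();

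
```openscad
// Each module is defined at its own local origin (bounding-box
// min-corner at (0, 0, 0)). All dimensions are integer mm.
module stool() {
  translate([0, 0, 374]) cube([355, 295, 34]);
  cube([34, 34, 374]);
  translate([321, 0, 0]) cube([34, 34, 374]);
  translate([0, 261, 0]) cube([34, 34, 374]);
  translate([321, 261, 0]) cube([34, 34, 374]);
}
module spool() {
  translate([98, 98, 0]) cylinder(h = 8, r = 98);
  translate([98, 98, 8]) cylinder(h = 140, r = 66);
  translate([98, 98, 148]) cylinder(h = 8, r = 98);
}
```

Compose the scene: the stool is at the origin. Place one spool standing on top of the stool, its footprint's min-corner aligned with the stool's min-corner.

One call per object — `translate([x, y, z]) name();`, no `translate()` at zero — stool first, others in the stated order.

stool();
translate([0, 0, 408]) spool();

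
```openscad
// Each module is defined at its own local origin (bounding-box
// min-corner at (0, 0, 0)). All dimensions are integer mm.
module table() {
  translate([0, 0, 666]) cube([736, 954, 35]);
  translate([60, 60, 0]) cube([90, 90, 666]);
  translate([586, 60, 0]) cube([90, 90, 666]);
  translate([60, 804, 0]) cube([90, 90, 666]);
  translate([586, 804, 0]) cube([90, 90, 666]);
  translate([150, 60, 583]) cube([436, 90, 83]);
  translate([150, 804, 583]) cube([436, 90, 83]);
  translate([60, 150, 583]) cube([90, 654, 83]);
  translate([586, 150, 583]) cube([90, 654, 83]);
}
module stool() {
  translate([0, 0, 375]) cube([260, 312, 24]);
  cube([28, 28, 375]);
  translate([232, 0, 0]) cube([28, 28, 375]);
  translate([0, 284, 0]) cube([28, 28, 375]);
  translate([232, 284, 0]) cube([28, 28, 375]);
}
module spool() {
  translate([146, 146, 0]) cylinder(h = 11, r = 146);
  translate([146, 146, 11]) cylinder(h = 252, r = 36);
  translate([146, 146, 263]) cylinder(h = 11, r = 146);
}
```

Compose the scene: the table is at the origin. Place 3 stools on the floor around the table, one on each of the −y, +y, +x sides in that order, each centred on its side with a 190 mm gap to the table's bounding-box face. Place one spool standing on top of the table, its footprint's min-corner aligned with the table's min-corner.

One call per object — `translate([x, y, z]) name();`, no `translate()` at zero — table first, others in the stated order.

table();
translate([238, -502, 0]) stool();
translate([238, 1144, 0]) stool();
translate([926, 321, 0]) stool();
translate([0, 0, 701]) spool();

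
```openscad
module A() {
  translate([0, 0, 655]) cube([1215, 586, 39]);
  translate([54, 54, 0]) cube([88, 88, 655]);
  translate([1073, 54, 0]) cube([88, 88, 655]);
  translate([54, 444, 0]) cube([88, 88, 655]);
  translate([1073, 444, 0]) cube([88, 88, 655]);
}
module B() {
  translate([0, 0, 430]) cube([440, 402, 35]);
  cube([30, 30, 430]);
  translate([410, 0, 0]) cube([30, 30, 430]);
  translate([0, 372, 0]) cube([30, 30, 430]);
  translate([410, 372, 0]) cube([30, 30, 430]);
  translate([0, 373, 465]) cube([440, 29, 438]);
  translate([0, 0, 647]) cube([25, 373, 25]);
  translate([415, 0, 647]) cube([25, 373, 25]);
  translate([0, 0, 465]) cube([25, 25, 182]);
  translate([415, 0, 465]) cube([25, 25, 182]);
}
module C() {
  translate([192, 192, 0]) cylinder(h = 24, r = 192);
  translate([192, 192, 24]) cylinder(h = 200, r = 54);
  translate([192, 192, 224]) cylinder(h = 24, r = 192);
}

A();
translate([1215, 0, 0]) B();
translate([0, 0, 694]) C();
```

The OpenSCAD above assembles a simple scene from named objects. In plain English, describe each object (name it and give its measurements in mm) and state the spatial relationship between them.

A is a table: top 1215 mm (x) × 586 mm (y), 39 mm thick, upper face at z = 694 mm, on four 88×88 mm square legs, each inset 54 mm from the nearest pair of top edges, running from z = 0 to the bottom of the top.

B is a chair: 440×402 mm seat, 35 mm thick, top at z = 465 mm, on four 30 mm square corner legs flush with the seat edges. A 29 mm thick backrest slab spans the full seat width, extending 438 mm above the seat top, its back face flush with the seat's +y edge. Two armrests of 25×25 mm section run along each side from the seat's front edge to the front of the backrest, top faces 207 mm above the seat top and outer faces flush with the seat's x-edges; a 25×25 mm post under the front of each armrest stands on the seat at the front corner.

C is a spool: two coaxial disc flanges of radius 192 mm and thickness 24 mm, joined by a core cylinder of radius 54 mm and height 200 mm. The lower flange rests on z = 0 and the three cylinders share a vertical axis.

The chair is against the table's +x side, with their −y faces flush. The spool is on top of the table.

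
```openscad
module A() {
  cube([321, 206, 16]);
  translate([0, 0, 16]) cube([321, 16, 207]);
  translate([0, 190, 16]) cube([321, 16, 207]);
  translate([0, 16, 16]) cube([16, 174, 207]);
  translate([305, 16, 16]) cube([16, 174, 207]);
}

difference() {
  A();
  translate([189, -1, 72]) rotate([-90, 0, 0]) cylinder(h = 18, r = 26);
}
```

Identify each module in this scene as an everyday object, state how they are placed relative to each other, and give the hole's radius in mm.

A is an open box. The open box has a circular hole through its front wall. The hole's radius is 26 mm.

The subtracted cylinder has r = 26 mm.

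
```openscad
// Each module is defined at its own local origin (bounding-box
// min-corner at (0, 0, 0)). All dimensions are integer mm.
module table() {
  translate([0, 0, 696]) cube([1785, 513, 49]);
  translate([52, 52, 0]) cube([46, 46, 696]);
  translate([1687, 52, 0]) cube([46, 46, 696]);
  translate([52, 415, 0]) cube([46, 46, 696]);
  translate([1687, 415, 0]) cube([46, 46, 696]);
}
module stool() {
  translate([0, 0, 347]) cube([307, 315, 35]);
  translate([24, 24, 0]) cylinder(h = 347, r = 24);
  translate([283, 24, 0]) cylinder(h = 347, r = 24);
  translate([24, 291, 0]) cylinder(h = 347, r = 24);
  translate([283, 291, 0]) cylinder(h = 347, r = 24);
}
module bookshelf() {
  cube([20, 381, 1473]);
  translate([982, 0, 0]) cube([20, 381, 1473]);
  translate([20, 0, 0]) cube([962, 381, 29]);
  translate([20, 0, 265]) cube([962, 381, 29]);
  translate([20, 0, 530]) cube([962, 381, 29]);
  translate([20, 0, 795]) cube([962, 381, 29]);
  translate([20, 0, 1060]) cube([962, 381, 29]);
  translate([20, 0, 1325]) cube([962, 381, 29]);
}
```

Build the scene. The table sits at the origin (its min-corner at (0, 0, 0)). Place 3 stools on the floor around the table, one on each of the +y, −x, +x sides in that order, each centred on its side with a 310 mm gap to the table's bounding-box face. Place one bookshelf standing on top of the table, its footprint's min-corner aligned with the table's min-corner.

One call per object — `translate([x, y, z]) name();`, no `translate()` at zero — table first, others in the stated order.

table();
translate([739, 823, 0]) stool();
translate([-617, 99, 0]) stool();
translate([2095, 99, 0]) stool();
translate([0, 0, 745]) bookshelf();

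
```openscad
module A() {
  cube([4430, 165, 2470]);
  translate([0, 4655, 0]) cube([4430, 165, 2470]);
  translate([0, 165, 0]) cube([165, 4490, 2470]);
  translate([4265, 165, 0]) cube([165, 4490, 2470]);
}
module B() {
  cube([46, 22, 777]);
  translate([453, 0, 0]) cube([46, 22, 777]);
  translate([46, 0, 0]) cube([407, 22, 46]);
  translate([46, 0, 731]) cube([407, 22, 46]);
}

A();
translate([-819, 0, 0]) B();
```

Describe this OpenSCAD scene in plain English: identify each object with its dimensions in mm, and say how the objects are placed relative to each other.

A is the wall frame of a small rectangular building: four walls, each 2470 mm tall and 165 mm thick, enclosing a footprint 4430 mm (x) by 4820 mm (y) outside-to-outside, with no floor or roof. The front and back walls (the −y and +y sides) span the full width; the two side walls fit between them.

B is a rectangular picture frame lying in the x–z plane (depth along y). The opening is 407 mm wide (x) by 685 mm tall (z), surrounded by a border 46 mm wide on all four sides. The frame is 22 mm deep and is made of two full-height vertical stiles with two horizontal rails fitted between them.

The picture frame is on the floor beside the house frame on its −x side.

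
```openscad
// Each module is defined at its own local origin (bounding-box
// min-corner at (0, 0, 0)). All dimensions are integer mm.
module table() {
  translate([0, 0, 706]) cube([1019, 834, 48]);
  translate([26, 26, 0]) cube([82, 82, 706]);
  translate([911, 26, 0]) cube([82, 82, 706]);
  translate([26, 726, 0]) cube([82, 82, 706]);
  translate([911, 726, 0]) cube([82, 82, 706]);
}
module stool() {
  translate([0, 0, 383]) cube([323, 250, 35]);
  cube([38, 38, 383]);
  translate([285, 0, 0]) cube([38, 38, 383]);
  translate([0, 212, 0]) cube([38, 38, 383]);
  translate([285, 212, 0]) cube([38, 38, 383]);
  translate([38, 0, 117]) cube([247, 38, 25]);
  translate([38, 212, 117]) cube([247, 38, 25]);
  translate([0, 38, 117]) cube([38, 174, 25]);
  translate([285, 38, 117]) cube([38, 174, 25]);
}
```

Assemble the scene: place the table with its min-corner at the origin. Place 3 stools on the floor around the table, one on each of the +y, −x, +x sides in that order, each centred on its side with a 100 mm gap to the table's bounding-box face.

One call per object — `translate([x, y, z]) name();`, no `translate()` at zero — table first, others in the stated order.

table();
translate([348, 934, 0]) stool();
translate([-423, 292, 0]) stool();
translate([1119, 292, 0]) stool();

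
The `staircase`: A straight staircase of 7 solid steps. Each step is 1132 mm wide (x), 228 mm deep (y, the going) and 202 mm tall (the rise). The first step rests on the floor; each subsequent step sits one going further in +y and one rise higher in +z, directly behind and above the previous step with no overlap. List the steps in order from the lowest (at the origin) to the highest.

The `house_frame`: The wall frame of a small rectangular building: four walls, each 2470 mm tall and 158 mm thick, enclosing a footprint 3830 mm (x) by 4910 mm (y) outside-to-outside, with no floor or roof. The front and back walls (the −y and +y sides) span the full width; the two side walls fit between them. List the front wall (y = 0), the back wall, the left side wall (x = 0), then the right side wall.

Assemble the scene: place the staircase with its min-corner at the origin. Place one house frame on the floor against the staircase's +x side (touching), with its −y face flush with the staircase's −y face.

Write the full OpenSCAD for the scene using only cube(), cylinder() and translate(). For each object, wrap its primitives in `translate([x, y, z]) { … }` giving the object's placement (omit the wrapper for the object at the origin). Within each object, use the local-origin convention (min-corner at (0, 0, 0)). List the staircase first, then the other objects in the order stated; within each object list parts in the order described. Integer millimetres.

cube([1132, 228, 202]);
translate([0, 228, 202]) cube([1132, 228, 202]);
translate([0, 456, 404]) cube([1132, 228, 202]);
translate([0, 684, 606]) cube([1132, 228, 202]);
translate([0, 912, 808]) cube([1132, 228, 202]);
translate([0, 1140, 1010]) cube([1132, 228, 202]);
translate([0, 1368, 1212]) cube([1132, 228, 202]);
translate([1132, 0, 0]) {
  cube([3830, 158, 2470]);
  translate([0, 4752, 0]) cube([3830, 158, 2470]);
  translate([0, 158, 0]) cube([158, 4594, 2470]);
  translate([3672, 158, 0]) cube([158, 4594, 2470]);
}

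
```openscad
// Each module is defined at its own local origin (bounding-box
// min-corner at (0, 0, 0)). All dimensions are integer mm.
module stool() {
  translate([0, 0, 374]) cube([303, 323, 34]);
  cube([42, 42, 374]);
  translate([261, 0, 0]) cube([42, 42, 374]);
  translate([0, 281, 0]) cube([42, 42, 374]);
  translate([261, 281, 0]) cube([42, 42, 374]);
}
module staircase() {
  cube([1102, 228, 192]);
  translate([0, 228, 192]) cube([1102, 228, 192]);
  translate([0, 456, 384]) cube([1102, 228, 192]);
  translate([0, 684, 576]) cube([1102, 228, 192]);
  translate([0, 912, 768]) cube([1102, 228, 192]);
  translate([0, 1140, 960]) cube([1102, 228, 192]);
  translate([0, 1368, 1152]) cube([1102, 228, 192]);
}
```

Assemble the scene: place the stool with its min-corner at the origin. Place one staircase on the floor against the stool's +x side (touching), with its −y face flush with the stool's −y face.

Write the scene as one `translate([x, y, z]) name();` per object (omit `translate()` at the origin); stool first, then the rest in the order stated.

stool();
translate([303, 0, 0]) staircase();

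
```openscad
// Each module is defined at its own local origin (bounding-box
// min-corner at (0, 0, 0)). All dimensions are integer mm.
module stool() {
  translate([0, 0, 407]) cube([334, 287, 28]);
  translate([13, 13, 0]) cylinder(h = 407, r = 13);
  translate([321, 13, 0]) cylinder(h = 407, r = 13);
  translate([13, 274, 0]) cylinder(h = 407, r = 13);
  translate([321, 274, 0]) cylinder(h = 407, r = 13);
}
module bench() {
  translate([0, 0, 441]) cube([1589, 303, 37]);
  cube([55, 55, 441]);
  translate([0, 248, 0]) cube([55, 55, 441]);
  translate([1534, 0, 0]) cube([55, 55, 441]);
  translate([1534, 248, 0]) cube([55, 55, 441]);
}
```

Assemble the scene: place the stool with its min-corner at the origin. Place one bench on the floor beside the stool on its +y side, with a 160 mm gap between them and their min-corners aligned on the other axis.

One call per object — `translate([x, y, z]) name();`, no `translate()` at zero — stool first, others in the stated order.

stool();
translate([0, 447, 0]) bench();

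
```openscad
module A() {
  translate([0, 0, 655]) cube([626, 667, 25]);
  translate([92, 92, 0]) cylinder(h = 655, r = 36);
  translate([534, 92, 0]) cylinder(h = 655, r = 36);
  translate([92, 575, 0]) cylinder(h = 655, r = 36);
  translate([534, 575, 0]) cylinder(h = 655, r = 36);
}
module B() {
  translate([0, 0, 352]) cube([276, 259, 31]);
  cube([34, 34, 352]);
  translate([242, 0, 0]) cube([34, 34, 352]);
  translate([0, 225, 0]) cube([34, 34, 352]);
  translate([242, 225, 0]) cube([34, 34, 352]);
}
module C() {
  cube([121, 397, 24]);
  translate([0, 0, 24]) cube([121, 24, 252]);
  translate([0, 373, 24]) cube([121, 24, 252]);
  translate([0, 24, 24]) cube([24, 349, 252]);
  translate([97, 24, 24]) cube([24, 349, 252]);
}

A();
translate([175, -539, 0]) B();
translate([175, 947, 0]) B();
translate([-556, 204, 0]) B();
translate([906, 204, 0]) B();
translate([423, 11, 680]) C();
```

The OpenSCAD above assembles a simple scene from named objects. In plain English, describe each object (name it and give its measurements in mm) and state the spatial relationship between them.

A is a table with a 626×667 mm rectangular top, 25 mm thick, top surface at z = 680 mm, supported by four round legs of 72 mm diameter, each leg's bounding box inset 56 mm from the nearest pair of top edges, running from the floor.

B is a four-legged stool. The seat is a 276×259×31 mm slab whose top surface is at z = 383 mm; four square legs, each 34×34 mm in cross-section, run from the floor (z = 0) to the underside of the seat, each flush with a corner of the seat.

C is an open-topped rectangular box: outside dimensions 121×397×276 mm, with a uniform wall and base thickness of 24 mm. The base is a full 121×397 slab on the floor; four walls sit on top of the base. The front and back walls (the −y and +y sides) span the full width; the two side walls fit between them.

Four stools sit around the table at the −y, +y, −x, +x sides. The open box is on top of the table.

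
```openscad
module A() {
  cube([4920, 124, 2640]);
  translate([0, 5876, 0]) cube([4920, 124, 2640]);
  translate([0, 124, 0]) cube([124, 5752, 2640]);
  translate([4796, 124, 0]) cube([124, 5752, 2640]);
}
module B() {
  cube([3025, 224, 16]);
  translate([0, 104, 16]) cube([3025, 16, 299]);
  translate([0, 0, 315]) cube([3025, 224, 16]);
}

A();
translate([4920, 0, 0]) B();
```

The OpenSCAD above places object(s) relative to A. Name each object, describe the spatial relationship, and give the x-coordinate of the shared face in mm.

A is a house frame. B is an I-beam. The I-beam is against the house frame's +x side, with their −y faces flush. The x-coordinate of the shared face is 4920 mm.

The house frame's +x face and the I-beam's −x face are both at x = 4920 mm.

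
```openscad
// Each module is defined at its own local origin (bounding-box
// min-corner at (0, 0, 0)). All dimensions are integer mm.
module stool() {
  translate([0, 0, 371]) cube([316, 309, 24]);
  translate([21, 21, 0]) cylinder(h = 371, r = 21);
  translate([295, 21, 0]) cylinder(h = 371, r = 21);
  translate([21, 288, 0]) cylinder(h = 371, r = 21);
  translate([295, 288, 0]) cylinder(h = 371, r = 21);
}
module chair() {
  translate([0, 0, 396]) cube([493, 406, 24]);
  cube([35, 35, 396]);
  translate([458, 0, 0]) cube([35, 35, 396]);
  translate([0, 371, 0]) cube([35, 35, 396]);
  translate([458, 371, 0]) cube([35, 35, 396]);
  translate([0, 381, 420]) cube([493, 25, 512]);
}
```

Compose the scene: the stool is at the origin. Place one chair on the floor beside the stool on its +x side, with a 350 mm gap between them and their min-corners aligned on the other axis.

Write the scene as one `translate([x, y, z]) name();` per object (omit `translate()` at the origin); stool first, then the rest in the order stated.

stool();
translate([666, 0, 0]) chair();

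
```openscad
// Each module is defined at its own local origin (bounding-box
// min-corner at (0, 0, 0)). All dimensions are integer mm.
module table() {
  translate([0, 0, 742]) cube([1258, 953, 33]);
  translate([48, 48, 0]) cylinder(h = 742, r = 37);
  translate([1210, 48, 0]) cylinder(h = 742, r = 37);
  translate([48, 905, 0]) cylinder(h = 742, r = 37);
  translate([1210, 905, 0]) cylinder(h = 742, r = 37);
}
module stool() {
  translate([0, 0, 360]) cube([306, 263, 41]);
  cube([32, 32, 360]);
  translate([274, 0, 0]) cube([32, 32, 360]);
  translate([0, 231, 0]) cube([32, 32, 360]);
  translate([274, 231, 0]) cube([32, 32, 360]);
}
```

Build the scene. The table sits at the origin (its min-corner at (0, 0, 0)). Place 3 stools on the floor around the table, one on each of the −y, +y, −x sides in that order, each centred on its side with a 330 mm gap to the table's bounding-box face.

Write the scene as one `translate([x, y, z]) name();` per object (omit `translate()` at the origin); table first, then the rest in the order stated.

table();
translate([476, -593, 0]) stool();
translate([476, 1283, 0]) stool();
translate([-636, 345, 0]) stool();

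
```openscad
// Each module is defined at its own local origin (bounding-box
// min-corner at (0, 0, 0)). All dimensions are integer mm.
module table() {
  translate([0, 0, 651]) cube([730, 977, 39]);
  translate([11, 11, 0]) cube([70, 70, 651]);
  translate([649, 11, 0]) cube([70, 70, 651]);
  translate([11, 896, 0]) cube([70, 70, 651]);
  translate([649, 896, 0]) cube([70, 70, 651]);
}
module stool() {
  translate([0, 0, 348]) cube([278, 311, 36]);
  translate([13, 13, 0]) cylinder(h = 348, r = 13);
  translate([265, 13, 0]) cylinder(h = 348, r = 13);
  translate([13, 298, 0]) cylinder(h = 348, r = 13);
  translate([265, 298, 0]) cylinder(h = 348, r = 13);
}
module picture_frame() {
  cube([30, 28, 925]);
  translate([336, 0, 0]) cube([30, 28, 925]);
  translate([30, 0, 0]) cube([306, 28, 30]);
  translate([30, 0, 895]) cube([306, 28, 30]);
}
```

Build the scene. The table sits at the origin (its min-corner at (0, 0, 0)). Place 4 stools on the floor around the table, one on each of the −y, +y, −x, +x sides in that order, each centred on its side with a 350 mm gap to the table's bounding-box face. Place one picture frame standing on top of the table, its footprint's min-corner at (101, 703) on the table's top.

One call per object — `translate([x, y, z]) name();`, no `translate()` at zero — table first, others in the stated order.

table();
translate([226, -661, 0]) stool();
translate([226, 1327, 0]) stool();
translate([-628, 333, 0]) stool();
translate([1080, 333, 0]) stool();
translate([101, 703, 690]) picture_frame();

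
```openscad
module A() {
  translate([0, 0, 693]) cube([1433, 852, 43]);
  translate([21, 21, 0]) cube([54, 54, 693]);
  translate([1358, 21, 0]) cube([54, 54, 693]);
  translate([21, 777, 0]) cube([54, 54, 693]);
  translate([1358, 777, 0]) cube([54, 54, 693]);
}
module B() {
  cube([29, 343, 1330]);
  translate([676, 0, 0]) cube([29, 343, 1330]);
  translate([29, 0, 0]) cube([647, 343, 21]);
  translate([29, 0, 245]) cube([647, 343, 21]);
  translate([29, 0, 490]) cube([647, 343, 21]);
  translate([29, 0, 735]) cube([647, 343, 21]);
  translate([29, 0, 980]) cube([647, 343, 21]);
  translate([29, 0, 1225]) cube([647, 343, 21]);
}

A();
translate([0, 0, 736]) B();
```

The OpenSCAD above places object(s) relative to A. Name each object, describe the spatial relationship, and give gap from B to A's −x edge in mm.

A is a table. B is a bookshelf. The bookshelf is on top of the table. The gap from the bookshelf to the table's −x edge is 0 mm.

The bookshelf's min-x is at 0; the table's min-x is 0; gap = 0 mm.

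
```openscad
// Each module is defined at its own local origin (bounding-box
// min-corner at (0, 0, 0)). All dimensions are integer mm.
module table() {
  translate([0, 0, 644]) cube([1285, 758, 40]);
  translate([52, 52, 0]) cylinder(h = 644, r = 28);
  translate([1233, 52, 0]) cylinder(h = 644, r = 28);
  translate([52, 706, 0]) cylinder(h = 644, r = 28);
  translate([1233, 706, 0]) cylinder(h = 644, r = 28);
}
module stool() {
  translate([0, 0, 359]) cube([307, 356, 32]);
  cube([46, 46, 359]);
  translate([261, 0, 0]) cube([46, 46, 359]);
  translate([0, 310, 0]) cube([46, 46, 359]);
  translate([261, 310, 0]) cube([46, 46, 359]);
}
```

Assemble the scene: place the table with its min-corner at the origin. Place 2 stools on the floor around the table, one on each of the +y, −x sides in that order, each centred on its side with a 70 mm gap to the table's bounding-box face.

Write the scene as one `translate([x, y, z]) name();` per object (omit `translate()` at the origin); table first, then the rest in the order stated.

table();
translate([489, 828, 0]) stool();
translate([-377, 201, 0]) stool();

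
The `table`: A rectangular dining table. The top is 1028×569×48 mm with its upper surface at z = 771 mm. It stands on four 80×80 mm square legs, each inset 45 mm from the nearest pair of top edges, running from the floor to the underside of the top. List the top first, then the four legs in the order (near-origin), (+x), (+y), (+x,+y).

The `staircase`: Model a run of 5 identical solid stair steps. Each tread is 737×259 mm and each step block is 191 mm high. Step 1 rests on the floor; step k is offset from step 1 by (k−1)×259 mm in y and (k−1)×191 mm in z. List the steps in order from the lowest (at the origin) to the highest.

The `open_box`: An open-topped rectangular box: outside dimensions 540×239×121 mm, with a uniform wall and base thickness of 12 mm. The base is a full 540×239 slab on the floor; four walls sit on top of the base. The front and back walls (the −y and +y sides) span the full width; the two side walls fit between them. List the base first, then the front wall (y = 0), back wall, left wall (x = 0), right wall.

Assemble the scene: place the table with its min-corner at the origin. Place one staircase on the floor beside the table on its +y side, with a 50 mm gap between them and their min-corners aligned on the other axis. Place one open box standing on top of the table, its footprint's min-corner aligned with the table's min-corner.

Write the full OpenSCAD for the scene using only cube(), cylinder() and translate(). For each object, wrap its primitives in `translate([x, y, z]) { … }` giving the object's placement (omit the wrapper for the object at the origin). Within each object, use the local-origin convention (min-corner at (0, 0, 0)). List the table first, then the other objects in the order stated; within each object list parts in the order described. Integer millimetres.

translate([0, 0, 723]) cube([1028, 569, 48]);
translate([45, 45, 0]) cube([80, 80, 723]);
translate([903, 45, 0]) cube([80, 80, 723]);
translate([45, 444, 0]) cube([80, 80, 723]);
translate([903, 444, 0]) cube([80, 80, 723]);
translate([0, 619, 0]) {
  cube([737, 259, 191]);
  translate([0, 259, 191]) cube([737, 259, 191]);
  translate([0, 518, 382]) cube([737, 259, 191]);
  translate([0, 777, 573]) cube([737, 259, 191]);
  translate([0, 1036, 764]) cube([737, 259, 191]);
}
translate([0, 0, 771]) {
  cube([540, 239, 12]);
  translate([0, 0, 12]) cube([540, 12, 109]);
  translate([0, 227, 12]) cube([540, 12, 109]);
  translate([0, 12, 12]) cube([12, 215, 109]);
  translate([528, 12, 12]) cube([12, 215, 109]);
}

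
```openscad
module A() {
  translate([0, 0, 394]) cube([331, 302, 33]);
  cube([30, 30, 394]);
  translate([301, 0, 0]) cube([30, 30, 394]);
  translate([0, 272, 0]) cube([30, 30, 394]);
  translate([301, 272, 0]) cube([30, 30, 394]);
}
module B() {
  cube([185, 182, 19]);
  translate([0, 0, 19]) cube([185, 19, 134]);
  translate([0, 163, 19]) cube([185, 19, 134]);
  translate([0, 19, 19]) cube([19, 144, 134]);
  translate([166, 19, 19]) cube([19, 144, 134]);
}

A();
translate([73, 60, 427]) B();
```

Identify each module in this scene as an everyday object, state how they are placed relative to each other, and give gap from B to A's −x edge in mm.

A is a stool. B is an open box. The open box is on top of the stool, centred. The gap from the open box to the stool's −x edge is 73 mm.

The open box's min-x is at 73; the stool's min-x is 0; gap = 73 mm.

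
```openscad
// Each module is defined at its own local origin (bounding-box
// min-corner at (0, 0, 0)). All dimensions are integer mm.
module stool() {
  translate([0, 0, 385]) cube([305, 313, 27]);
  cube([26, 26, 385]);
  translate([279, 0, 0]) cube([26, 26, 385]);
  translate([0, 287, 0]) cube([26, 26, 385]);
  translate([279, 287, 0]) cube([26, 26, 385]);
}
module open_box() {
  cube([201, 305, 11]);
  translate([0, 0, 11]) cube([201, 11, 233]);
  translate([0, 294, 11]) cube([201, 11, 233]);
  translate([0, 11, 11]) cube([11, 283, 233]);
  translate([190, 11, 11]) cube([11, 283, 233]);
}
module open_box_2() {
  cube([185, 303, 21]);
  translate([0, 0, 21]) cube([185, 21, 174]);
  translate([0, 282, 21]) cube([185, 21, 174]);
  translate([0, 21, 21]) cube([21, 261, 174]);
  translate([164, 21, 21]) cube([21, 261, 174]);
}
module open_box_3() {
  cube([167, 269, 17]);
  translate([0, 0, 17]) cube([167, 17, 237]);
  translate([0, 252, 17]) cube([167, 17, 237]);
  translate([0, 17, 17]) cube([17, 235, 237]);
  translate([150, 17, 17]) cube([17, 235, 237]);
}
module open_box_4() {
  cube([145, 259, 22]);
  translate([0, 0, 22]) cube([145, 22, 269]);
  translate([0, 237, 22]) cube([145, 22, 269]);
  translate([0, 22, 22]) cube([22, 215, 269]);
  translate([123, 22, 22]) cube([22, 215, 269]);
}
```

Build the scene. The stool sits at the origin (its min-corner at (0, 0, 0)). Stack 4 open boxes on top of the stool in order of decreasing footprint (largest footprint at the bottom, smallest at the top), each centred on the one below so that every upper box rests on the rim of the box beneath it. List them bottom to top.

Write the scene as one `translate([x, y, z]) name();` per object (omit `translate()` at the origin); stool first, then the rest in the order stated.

stool();
translate([52, 4, 412]) open_box();
translate([60, 5, 656]) open_box_2();
translate([69, 22, 851]) open_box_3();
translate([80, 27, 1105]) open_box_4();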